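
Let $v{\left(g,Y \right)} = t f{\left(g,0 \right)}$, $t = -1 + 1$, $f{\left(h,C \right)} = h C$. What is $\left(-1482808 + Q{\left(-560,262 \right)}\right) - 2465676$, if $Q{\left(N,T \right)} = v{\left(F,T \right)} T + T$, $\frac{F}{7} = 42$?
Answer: $-3948222$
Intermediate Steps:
$F = 294$ ($F = 7 \cdot 42 = 294$)
$f{\left(h,C \right)} = C h$
$t = 0$
$v{\left(g,Y \right)} = 0$ ($v{\left(g,Y \right)} = 0 \cdot 0 g = 0 \cdot 0 = 0$)
$Q{\left(N,T \right)} = T$ ($Q{\left(N,T \right)} = 0 T + T = 0 + T = T$)
$\left(-1482808 + Q{\left(-560,262 \right)}\right) - 2465676 = \left(-1482808 + 262\right) - 2465676 = -1482546 - 2465676 = -3948222$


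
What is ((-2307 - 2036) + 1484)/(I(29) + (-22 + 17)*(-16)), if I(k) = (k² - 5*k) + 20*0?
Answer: -2859/776 ≈ -3.6843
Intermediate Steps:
I(k) = k² - 5*k (I(k) = (k² - 5*k) + 0 = k² - 5*k)
((-2307 - 2036) + 1484)/(I(29) + (-22 + 17)*(-16)) = ((-2307 - 2036) + 1484)/(29*(-5 + 29) + (-22 + 17)*(-16)) = (-4343 + 1484)/(29*24 - 5*(-16)) = -2859/(696 + 80) = -2859/776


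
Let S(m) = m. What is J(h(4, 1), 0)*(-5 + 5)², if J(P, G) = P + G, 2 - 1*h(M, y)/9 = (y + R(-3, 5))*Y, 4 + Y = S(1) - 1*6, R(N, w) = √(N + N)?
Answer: 0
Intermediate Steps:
R(N, w) = √2*√N (R(N, w) = √(2*N) = √2*√N)
Y = -9 (Y = -4 + (1 - 1*6) = -4 + (1 - 6) = -4 - 5 = -9)
h(M, y) = 18 + 81*y + 81*I*√6 (h(M, y) = 18 - 9*(y + √2*√(-3))*(-9) = 18 - 9*(y + √2*(I*√3))*(-9) = 18 - 9*(y + I*√6)*(-9) = 18 - 9*(-9*y - 9*I*√6) = 18 + (81*y + 81*I*√6) = 18 + 81*y + 81*I*√6)
J(P, G) = G + P
J(h(4, 1), 0)*(-5 + 5)² = (0 + (18 + 81*1 + 81*I*√6))*(-5 + 5)² = (0 + (18 + 81 + 81*I*√6))*0² = (0 + (99 + 81*I*√6))*0 = (99 + 81*I*√6)*0 = 0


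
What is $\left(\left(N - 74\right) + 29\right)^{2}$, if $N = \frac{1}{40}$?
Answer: $\frac{3236401}{1600} \approx 2022.8$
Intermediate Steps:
$N = \frac{1}{40} \approx 0.025$
$\left(\left(N - 74\right) + 29\right)^{2} = \left(\left(\frac{1}{40} - 74\right) + 29\right)^{2} = \left(- \frac{2959}{40} + 29\right)^{2} = \left(- \frac{1799}{40}\right)^{2} = \frac{3236401}{1600}$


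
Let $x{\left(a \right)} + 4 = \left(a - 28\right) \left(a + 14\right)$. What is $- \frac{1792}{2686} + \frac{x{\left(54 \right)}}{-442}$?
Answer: $- \frac{81326}{17459} \approx -4.6581$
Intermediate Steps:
$x{\left(a \right)} = -4 + \left(-28 + a\right) \left(14 + a\right)$ ($x{\left(a \right)} = -4 + \left(a - 28\right) \left(a + 14\right) = -4 + \left(-28 + a\right) \left(14 + a\right)$)
$- \frac{1792}{2686} + \frac{x{\left(54 \right)}}{-442} = - \frac{1792}{2686} + \frac{-396 + 54^{2} - 756}{-442} = \left(-1792\right) \frac{1}{2686} + \left(-396 + 2916 - 756\right) \left(- \frac{1}{442}\right) = - \frac{896}{1343} + 1764 \left(- \frac{1}{442}\right) = - \frac{896}{1343} - \frac{882}{221} = - \frac{81326}{17459}$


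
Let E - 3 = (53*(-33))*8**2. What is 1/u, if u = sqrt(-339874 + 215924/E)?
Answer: -3*I*sqrt(473144924635942)/38043332366 ≈ -0.0017153*I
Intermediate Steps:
E = -111933 (E = 3 + (53*(-33))*8**2 = 3 - 1749*64 = 3 - 111936 = -111933)
u = I*sqrt(473144924635942)/37311 (u = sqrt(-339874 + 215924/(-111933)) = sqrt(-339874 + 215924*(-1/111933)) = sqrt(-339874 - 215924/111933) = sqrt(-38043332366/111933) = I*sqrt(473144924635942)/37311 ≈ 582.99*I)
1/u = 1/(I*sqrt(473144924635942)/37311) = -3*I*sqrt(473144924635942)/38043332366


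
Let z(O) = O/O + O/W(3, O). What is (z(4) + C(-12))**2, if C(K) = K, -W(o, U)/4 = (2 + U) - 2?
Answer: 2025/16 ≈ 126.56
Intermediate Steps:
W(o, U) = -4*U (W(o, U) = -4*((2 + U) - 2) = -4*U)
z(O) = 3/4 (z(O) = O/O + O/((-4*O)) = 1 + O*(-1/(4*O)) = 1 - 1/4 = 3/4)
(z(4) + C(-12))**2 = (3/4 - 12)**2 = (-45/4)**2 = 2025/16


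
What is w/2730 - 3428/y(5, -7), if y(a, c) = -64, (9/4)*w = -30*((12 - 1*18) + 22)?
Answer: 700859/13104 ≈ 53.484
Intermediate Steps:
w = -640/3 (w = 4*(-30*((12 - 1*18) + 22))/9 = 4*(-30*((12 - 18) + 22))/9 = 4*(-30*(-6 + 22))/9 = 4*(-30*16)/9 = (4/9)*(-480) = -640/3 ≈ -213.33)
w/2730 - 3428/y(5, -7) = -640/3/2730 - 3428/(-64) = -640/3*1/2730 - 3428*(-1/64) = -64/819 + 857/16 = 700859/13104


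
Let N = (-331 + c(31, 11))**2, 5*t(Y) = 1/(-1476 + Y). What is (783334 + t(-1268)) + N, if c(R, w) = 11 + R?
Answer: 11893250599/13720 ≈ 8.6686e+5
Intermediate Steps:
t(Y) = 1/(5*(-1476 + Y))
N = 83521 (N = (-331 + (11 + 31))**2 = (-331 + 42)**2 = (-289)**2 = 83521)
(783334 + t(-1268)) + N = (783334 + 1/(5*(-1476 - 1268))) + 83521 = (783334 + (1/5)/(-2744)) + 83521 = (783334 + (1/5)*(-1/2744)) + 83521 = (783334 - 1/13720) + 83521 = 10747342479/13720 + 83521 = 11893250599/13720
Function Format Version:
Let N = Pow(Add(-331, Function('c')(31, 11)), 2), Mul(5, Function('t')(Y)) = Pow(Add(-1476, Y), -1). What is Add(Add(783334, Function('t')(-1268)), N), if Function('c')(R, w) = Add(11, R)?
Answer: Rational(11893250599, 13720) ≈ 8.6686e+5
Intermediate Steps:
Function('t')(Y) = Mul(Rational(1, 5), Pow(Add(-1476, Y), -1))
N = 83521 (N = Pow(Add(-331, Add(11, 31)), 2) = Pow(Add(-331, 42), 2) = Pow(-289, 2) = 83521)
Add(Add(783334, Function('t')(-1268)), N) = Add(Add(783334, Mul(Rational(1, 5), Pow(Add(-1476, -1268), -1))), 83521) = Add(Add(783334, Mul(Rational(1, 5), Pow(-2744, -1))), 83521) = Add(Add(783334, Mul(Rational(1, 5), Rational(-1, 2744))), 83521) = Add(Add(783334, Rational(-1, 13720)), 83521) = Add(Rational(10747342479, 13720), 83521) = Rational(11893250599, 13720)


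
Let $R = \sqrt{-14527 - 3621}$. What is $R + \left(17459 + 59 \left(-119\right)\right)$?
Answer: $10438 + 2 i \sqrt{4537} \approx 10438.0 + 134.71 i$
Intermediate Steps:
$R = 2 i \sqrt{4537}$ ($R = \sqrt{-18148} = 2 i \sqrt{4537} \approx 134.71 i$)
$R + \left(17459 + 59 \left(-119\right)\right) = 2 i \sqrt{4537} + \left(17459 + 59 \left(-119\right)\right) = 2 i \sqrt{4537} + \left(17459 - 7021\right) = 2 i \sqrt{4537} + 10438 = 10438 + 2 i \sqrt{4537}$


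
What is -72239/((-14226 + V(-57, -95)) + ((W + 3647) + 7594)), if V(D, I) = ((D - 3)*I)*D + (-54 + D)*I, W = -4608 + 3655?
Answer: 72239/318293 ≈ 0.22696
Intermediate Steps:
W = -953
V(D, I) = I*(-54 + D) + D*I*(-3 + D) (V(D, I) = ((-3 + D)*I)*D + I*(-54 + D) = (I*(-3 + D))*D + I*(-54 + D) = D*I*(-3 + D) + I*(-54 + D) = I*(-54 + D) + D*I*(-3 + D))
-72239/((-14226 + V(-57, -95)) + ((W + 3647) + 7594)) = -72239/((-14226 - 95*(-54 + (-57)² - 2*(-57))) + ((-953 + 3647) + 7594)) = -72239/((-14226 - 95*(-54 + 3249 + 114)) + (2694 + 7594)) = -72239/((-14226 - 95*3309) + 10288) = -72239/((-14226 - 314355) + 10288) = -72239/(-328581 + 10288) = -72239/(-318293) = -72239*(-1/318293) = 72239/318293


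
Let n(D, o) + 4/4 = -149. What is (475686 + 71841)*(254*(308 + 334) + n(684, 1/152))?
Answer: 89202003786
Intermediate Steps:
n(D, o) = -150 (n(D, o) = -1 - 149 = -150)
(475686 + 71841)*(254*(308 + 334) + n(684, 1/152)) = (475686 + 71841)*(254*(308 + 334) - 150) = 547527*(254*642 - 150) = 547527*(163068 - 150) = 547527*162918 = 89202003786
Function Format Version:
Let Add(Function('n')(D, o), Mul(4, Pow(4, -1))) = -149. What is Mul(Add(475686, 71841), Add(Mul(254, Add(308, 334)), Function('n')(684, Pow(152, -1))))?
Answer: 89202003786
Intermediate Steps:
Function('n')(D, o) = -150 (Function('n')(D, o) = Add(-1, -149) = -150)
Mul(Add(475686, 71841), Add(Mul(254, Add(308, 334)), Function('n')(684, Pow(152, -1)))) = Mul(Add(475686, 71841), Add(Mul(254, Add(308, 334)), -150)) = Mul(547527, Add(Mul(254, 642), -150)) = Mul(547527, Add(163068, -150)) = Mul(547527, 162918) = 89202003786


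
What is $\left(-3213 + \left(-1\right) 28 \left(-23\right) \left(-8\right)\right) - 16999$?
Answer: $-25364$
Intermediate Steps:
$\left(-3213 + \left(-1\right) 28 \left(-23\right) \left(-8\right)\right) - 16999 = \left(-3213 + \left(-28\right) \left(-23\right) \left(-8\right)\right) - 16999 = \left(-3213 + 644 \left(-8\right)\right) - 16999 = \left(-3213 - 5152\right) - 16999 = -8365 - 16999 = -25364$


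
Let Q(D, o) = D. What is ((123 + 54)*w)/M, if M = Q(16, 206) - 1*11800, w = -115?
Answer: 6785/3928 ≈ 1.7273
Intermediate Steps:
M = -11784 (M = 16 - 1*11800 = 16 - 11800 = -11784)
((123 + 54)*w)/M = ((123 + 54)*(-115))/(-11784) = (177*(-115))*(-1/11784) = -20355*(-1/11784) = 6785/3928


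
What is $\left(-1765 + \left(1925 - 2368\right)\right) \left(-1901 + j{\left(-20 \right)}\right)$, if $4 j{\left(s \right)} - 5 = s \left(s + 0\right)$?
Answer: $3973848$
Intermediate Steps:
$j{\left(s \right)} = \frac{5}{4} + \frac{s^{2}}{4}$ ($j{\left(s \right)} = \frac{5}{4} + \frac{s \left(s + 0\right)}{4} = \frac{5}{4} + \frac{s s}{4} = \frac{5}{4} + \frac{s^{2}}{4}$)
$\left(-1765 + \left(1925 - 2368\right)\right) \left(-1901 + j{\left(-20 \right)}\right) = \left(-1765 + \left(1925 - 2368\right)\right) \left(-1901 + \left(\frac{5}{4} + \frac{\left(-20\right)^{2}}{4}\right)\right) = \left(-1765 - 443\right) \left(-1901 + \left(\frac{5}{4} + \frac{1}{4} \cdot 400\right)\right) = - 2208 \left(-1901 + \left(\frac{5}{4} + 100\right)\right) = - 2208 \left(-1901 + \frac{405}{4}\right) = \left(-2208\right) \left(- \frac{7199}{4}\right) = 3973848$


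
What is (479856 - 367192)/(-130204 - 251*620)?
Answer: -14083/35728 ≈ -0.39417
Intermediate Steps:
(479856 - 367192)/(-130204 - 251*620) = 112664/(-130204 - 155620) = 112664/(-285824) = 112664*(-1/285824) = -14083/35728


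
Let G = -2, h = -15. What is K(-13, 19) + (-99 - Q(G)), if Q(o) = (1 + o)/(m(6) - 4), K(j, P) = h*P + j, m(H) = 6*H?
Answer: -12703/32 ≈ -396.97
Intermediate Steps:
K(j, P) = j - 15*P (K(j, P) = -15*P + j = j - 15*P)
Q(o) = 1/32 + o/32 (Q(o) = (1 + o)/(6*6 - 4) = (1 + o)/(36 - 4) = (1 + o)/32 = (1 + o)*(1/32) = 1/32 + o/32)
K(-13, 19) + (-99 - Q(G)) = (-13 - 15*19) + (-99 - (1/32 + (1/32)*(-2))) = (-13 - 285) + (-99 - (1/32 - 1/16)) = -298 + (-99 - 1*(-1/32)) = -298 + (-99 + 1/32) = -298 - 3167/32 = -12703/32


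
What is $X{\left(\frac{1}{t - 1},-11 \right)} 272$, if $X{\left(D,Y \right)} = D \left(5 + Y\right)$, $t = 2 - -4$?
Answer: $- \frac{1632}{5} \approx -326.4$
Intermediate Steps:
$t = 6$ ($t = 2 + 4 = 6$)
$X{\left(\frac{1}{t - 1},-11 \right)} 272 = \frac{5 - 11}{6 - 1} \cdot 272 = \frac{1}{5} \left(-6\right) 272 = \left(- \frac{6}{5}\right) 272 = - \frac{1632}{5}$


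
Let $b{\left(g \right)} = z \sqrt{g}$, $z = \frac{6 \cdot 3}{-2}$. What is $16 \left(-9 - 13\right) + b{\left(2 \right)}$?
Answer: $-352 - 9 \sqrt{2} \approx -364.73$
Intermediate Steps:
$z = -9$ ($z = 18 \left(- \frac{1}{2}\right) = -9$)
$b{\left(g \right)} = - 9 \sqrt{g}$
$16 \left(-9 - 13\right) + b{\left(2 \right)} = 16 \left(-9 - 13\right) - 9 \sqrt{2} = 16 \left(-22\right) - 9 \sqrt{2} = -352 - 9 \sqrt{2}$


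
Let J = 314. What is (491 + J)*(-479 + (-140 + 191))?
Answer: -344540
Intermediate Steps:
(491 + J)*(-479 + (-140 + 191)) = (491 + 314)*(-479 + (-140 + 191)) = 805*(-479 + 51) = 805*(-428) = -344540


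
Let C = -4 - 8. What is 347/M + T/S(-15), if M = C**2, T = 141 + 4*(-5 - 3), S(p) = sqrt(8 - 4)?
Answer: 8195/144 ≈ 56.910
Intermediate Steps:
S(p) = 2 (S(p) = sqrt(4) = 2)
T = 109 (T = 141 + 4*(-8) = 141 - 32 = 109)
C = -12
M = 144 (M = (-12)**2 = 144)
347/M + T/S(-15) = 347/144 + 109/2 = 8195/144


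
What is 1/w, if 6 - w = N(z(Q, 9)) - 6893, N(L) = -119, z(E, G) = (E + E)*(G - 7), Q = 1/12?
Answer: 1/7018 ≈ 0.00014249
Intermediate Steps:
Q = 1/12 ≈ 0.083333
z(E, G) = 2*E*(-7 + G) (z(E, G) = (2*E)*(-7 + G) = 2*E*(-7 + G))
w = 7018 (w = 6 - (-119 - 6893) = 6 - 1*(-7012) = 6 + 7012 = 7018)
1/w = 1/7018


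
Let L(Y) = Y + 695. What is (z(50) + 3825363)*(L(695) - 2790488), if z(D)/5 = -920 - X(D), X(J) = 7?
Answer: -10656384823344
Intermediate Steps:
L(Y) = 695 + Y
z(D) = -4635 (z(D) = 5*(-920 - 1*7) = 5*(-920 - 7) = 5*(-927) = -4635)
(z(50) + 3825363)*(L(695) - 2790488) = (-4635 + 3825363)*((695 + 695) - 2790488) = 3820728*(1390 - 2790488) = 3820728*(-2789098) = -10656384823344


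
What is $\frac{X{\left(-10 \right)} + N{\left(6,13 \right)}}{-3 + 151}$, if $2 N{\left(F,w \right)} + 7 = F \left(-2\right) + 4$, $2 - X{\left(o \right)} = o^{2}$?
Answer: $- \frac{211}{296} \approx -0.71284$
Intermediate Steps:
$X{\left(o \right)} = 2 - o^{2}$
$N{\left(F,w \right)} = - \frac{3}{2} - F$ ($N{\left(F,w \right)} = - \frac{7}{2} + \frac{F \left(-2\right) + 4}{2} = - \frac{7}{2} + \frac{- 2 F + 4}{2} = - \frac{7}{2} + \frac{4 - 2 F}{2} = - \frac{7}{2} - \left(-2 + F\right) = - \frac{3}{2} - F$)
$\frac{X{\left(-10 \right)} + N{\left(6,13 \right)}}{-3 + 151} = \frac{\left(2 - \left(-10\right)^{2}\right) - \frac{15}{2}}{-3 + 151} = \frac{\left(2 - 100\right) - \frac{15}{2}}{148} = \left(\left(2 - 100\right) - \frac{15}{2}\right) \frac{1}{148} = \left(-98 - \frac{15}{2}\right) \frac{1}{148} = \left(- \frac{211}{2}\right) \frac{1}{148} = - \frac{211}{296}$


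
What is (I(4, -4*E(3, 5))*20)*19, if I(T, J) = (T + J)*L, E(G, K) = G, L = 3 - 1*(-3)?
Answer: -18240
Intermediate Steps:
L = 6 (L = 3 + 3 = 6)
I(T, J) = 6*J + 6*T (I(T, J) = (T + J)*6 = (J + T)*6 = 6*J + 6*T)
(I(4, -4*E(3, 5))*20)*19 = ((6*(-4*3) + 6*4)*20)*19 = ((6*(-12) + 24)*20)*19 = ((-72 + 24)*20)*19 = -48*20*19 = -960*19 = -18240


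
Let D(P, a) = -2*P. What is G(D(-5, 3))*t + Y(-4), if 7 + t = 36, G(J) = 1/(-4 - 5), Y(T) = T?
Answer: -65/9 ≈ -7.2222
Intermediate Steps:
G(J) = -⅑ (G(J) = 1/(-9) = -⅑)
t = 29 (t = -7 + 36 = 29)
G(D(-5, 3))*t + Y(-4) = -⅑*29 - 4 = -29/9 - 4 = -65/9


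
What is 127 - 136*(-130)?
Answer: 17807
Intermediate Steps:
127 - 136*(-130) = 127 + 17680 = 17807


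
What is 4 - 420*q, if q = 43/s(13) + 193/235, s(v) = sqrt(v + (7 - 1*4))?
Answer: -228229/47 ≈ -4855.9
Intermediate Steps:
s(v) = sqrt(3 + v) (s(v) = sqrt(v + (7 - 4)) = sqrt(v + 3) = sqrt(3 + v))
q = 10877/940 (q = 43/(sqrt(3 + 13)) + 193/235 = 43/(sqrt(16)) + 193*(1/235) = 43/4 + 193/235 = 10877/940 ≈ 11.571)
4 - 420*q = 4 - 420*10877/940 = 4 - 228417/47 = -228229/47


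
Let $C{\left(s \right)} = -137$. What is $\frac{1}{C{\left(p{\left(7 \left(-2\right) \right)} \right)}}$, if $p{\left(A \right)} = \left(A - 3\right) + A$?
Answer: $- \frac{1}{137} \approx -0.0072993$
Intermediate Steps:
$p{\left(A \right)} = -3 + 2 A$ ($p{\left(A \right)} = \left(-3 + A\right) + A = -3 + 2 A$)
$\frac{1}{C{\left(p{\left(7 \left(-2\right) \right)} \right)}} = \frac{1}{-137} = - \frac{1}{137}$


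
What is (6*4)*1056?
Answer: 25344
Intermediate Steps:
(6*4)*1056 = 24*1056 = 25344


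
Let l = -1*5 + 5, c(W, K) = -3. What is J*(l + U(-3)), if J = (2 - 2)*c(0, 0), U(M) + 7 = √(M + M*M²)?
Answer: 0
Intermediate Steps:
l = 0 (l = -5 + 5 = 0)
U(M) = -7 + √(M + M³) (U(M) = -7 + √(M + M*M²) = -7 + √(M + M³))
J = 0 (J = (2 - 2)*(-3) = 0*(-3) = 0)
J*(l + U(-3)) = 0*(0 + (-7 + √(-3 + (-3)³))) = 0*(0 + (-7 + √(-3 - 27))) = 0*(0 + (-7 + √(-30))) = 0*(0 + (-7 + I*√30)) = 0*(-7 + I*√30) = 0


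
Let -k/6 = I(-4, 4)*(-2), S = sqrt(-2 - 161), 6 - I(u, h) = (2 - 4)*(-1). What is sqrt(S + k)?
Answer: sqrt(48 + I*sqrt(163)) ≈ 6.9882 + 0.91348*I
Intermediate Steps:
I(u, h) = 4 (I(u, h) = 6 - (2 - 4)*(-1) = 6 - (-2)*(-1) = 6 - 1*2 = 6 - 2 = 4)
S = I*sqrt(163) (S = sqrt(-163) = I*sqrt(163) ≈ 12.767*I)
k = 48 (k = -24*(-2) = -6*(-8) = 48)
sqrt(S + k) = sqrt(I*sqrt(163) + 48) = sqrt(48 + I*sqrt(163))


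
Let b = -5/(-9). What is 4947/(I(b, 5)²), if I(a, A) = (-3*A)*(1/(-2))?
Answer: 6596/75 ≈ 87.947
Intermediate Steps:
b = 5/9 (b = -5*(-⅑) = 5/9 ≈ 0.55556)
I(a, A) = 3*A/2 (I(a, A) = (-3*A)*(1*(-½)) = -3*A*(-½) = 3*A/2)
4947/(I(b, 5)²) = 4947/(((3/2)*5)²) = 4947/((15/2)²) = 4947/(225/4) = 4947*(4/225) = 6596/75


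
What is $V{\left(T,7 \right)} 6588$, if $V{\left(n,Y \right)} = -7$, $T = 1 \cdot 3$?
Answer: $-46116$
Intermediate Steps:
$T = 3$
$V{\left(T,7 \right)} 6588 = \left(-7\right) 6588 = -46116$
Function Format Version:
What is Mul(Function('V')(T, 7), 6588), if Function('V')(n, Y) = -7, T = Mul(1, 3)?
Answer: -46116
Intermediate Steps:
T = 3
Mul(Function('V')(T, 7), 6588) = Mul(-7, 6588) = -46116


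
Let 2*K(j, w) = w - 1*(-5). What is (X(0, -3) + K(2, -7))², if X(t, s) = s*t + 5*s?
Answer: 256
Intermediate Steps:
K(j, w) = 5/2 + w/2 (K(j, w) = (w - 1*(-5))/2 = (w + 5)/2 = (5 + w)/2 = 5/2 + w/2)
X(t, s) = 5*s + s*t
(X(0, -3) + K(2, -7))² = (-3*(5 + 0) + (5/2 + (½)*(-7)))² = (-3*5 + (5/2 - 7/2))² = (-15 - 1)² = (-16)² = 256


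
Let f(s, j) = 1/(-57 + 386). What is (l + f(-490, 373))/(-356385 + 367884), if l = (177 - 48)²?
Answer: 5474890/3783171 ≈ 1.4472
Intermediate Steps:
l = 16641 (l = 129² = 16641)
f(s, j) = 1/329
(l + f(-490, 373))/(-356385 + 367884) = (16641 + 1/329)/(-356385 + 367884) = (5474890/329)/11499 = (5474890/329)*(1/11499) = 5474890/3783171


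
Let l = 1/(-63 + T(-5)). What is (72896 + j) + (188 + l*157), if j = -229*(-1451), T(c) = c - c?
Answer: 25537712/63 ≈ 4.0536e+5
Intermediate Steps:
T(c) = 0
j = 332279
l = -1/63 (l = 1/(-63 + 0) = 1/(-63) = -1/63 ≈ -0.015873)
(72896 + j) + (188 + l*157) = (72896 + 332279) + (188 - 1/63*157) = 405175 + (188 - 157/63) = 405175 + 11687/63 = 25537712/63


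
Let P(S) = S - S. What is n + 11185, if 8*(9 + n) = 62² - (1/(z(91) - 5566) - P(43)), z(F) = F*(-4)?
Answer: 552984361/47440 ≈ 11657.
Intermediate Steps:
z(F) = -4*F
P(S) = 0
n = 22367961/47440 (n = -9 + (62² - (1/(-4*91 - 5566) - 1*0))/8 = -9 + (3844 - (1/(-364 - 5566) + 0))/8 = -9 + (3844 - (1/(-5930) + 0))/8 = -9 + (3844 - (-1/5930 + 0))/8 = -9 + (3844 - 1*(-1/5930))/8 = -9 + (3844 + 1/5930)/8 = -9 + (⅛)*(22794921/5930) = -9 + 22794921/47440 = 22367961/47440 ≈ 471.50)
n + 11185 = 22367961/47440 + 11185 = 552984361/47440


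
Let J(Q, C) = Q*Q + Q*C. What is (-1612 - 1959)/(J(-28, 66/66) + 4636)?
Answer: -3571/5392 ≈ -0.66228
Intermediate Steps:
J(Q, C) = Q² + C*Q
(-1612 - 1959)/(J(-28, 66/66) + 4636) = (-1612 - 1959)/(-28*(66/66 - 28) + 4636) = -3571/(-28*(66*(1/66) - 28) + 4636) = -3571/(-28*(1 - 28) + 4636) = -3571/(-28*(-27) + 4636) = -3571/(756 + 4636) = -3571/5392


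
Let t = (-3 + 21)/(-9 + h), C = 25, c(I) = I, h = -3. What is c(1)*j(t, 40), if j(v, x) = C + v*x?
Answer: -35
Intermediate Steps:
t = -3/2 (t = (-3 + 21)/(-9 - 3) = 18/(-12) = 18*(-1/12) = -3/2 ≈ -1.5000)
j(v, x) = 25 + v*x
c(1)*j(t, 40) = 1*(25 - 3/2*40) = 1*(25 - 60) = 1*(-35) = -35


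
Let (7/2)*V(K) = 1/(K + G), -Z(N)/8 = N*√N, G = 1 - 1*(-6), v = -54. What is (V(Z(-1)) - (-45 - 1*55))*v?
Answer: -610308/113 + 864*I/791 ≈ -5401.0 + 1.0923*I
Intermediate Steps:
G = 7 (G = 1 + 6 = 7)
Z(N) = -8*N^(3/2) (Z(N) = -8*N*√N = -8*N^(3/2))
V(K) = 2/(7*(7 + K)) (V(K) = 2/(7*(K + 7)) = 2/(7*(7 + K)))
(V(Z(-1)) - (-45 - 1*55))*v = (2/(7*(7 - (-8)*I)) - (-45 - 1*55))*(-54) = (2/(7*(7 - (-8)*I)) - (-45 - 55))*(-54) = (2/(7*(7 + 8*I)) - 1*(-100))*(-54) = (2*((7 - 8*I)/113)/7 + 100)*(-54) = (2*(7 - 8*I)/791 + 100)*(-54) = (100 + 2*(7 - 8*I)/791)*(-54) = -5400 - 108*(7 - 8*I)/791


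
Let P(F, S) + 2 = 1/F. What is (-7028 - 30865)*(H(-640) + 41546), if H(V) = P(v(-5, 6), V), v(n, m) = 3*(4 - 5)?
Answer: -1574214161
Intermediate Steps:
v(n, m) = -3 (v(n, m) = 3*(-1) = -3)
P(F, S) = -2 + 1/F
H(V) = -7/3 (H(V) = -2 + 1/(-3) = -2 - ⅓ = -7/3)
(-7028 - 30865)*(H(-640) + 41546) = (-7028 - 30865)*(-7/3 + 41546) = -37893*124631/3 = -1574214161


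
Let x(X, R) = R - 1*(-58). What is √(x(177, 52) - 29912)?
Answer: I*√29802 ≈ 172.63*I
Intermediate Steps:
x(X, R) = 58 + R (x(X, R) = R + 58 = 58 + R)
√(x(177, 52) - 29912) = √((58 + 52) - 29912) = √(110 - 29912) = √(-29802) = I*√29802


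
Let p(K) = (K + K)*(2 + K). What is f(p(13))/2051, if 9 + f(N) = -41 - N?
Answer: -440/2051 ≈ -0.21453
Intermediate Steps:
p(K) = 2*K*(2 + K) (p(K) = (2*K)*(2 + K) = 2*K*(2 + K))
f(N) = -50 - N (f(N) = -9 + (-41 - N) = -50 - N)
f(p(13))/2051 = (-50 - 2*13*(2 + 13))/2051 = (-50 - 2*13*15)*(1/2051) = (-50 - 1*390)*(1/2051) = (-50 - 390)*(1/2051) = -440*1/2051 = -440/2051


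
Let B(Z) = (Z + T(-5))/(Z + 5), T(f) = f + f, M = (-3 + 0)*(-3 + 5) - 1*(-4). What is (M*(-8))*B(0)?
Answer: -32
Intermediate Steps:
M = -2 (M = -3*2 + 4 = -6 + 4 = -2)
T(f) = 2*f
B(Z) = (-10 + Z)/(5 + Z) (B(Z) = (Z + 2*(-5))/(Z + 5) = (Z - 10)/(5 + Z) = (-10 + Z)/(5 + Z))
(M*(-8))*B(0) = (-2*(-8))*((-10 + 0)/(5 + 0)) = 16*(-10/5) = 16*((⅕)*(-10)) = 16*(-2) = -32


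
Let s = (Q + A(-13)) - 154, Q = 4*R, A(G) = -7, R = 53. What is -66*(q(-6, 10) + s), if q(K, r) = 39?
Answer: -5940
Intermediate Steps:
Q = 212 (Q = 4*53 = 212)
s = 51 (s = (212 - 7) - 154 = 205 - 154 = 51)
-66*(q(-6, 10) + s) = -66*(39 + 51) = -66*90 = -5940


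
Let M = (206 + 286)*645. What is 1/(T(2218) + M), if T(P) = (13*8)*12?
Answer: 1/318588 ≈ 3.1389e-6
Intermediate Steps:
T(P) = 1248 (T(P) = 104*12 = 1248)
M = 317340 (M = 492*645 = 317340)
1/(T(2218) + M) = 1/(1248 + 317340) = 1/318588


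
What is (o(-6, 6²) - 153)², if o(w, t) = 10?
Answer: 20449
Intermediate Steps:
(o(-6, 6²) - 153)² = (10 - 153)² = (-143)² = 20449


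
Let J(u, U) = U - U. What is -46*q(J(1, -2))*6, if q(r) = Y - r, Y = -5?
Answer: 1380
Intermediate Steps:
J(u, U) = 0
q(r) = -5 - r
-46*q(J(1, -2))*6 = -46*(-5 - 1*0)*6 = -46*(-5 + 0)*6 = -46*(-5)*6 = 230*6 = 1380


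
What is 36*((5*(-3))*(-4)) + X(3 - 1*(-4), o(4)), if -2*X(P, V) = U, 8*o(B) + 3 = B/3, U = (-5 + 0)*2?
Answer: 2165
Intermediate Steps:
U = -10 (U = -5*2 = -10)
o(B) = -3/8 + B/24 (o(B) = -3/8 + (B/3)/8 = -3/8 + B/24)
X(P, V) = 5 (X(P, V) = -½*(-10) = 5)
36*((5*(-3))*(-4)) + X(3 - 1*(-4), o(4)) = 36*((5*(-3))*(-4)) + 5 = 36*(-15*(-4)) + 5 = 36*60 + 5 = 2160 + 5 = 2165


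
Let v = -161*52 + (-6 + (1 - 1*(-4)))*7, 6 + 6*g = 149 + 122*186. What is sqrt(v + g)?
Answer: I*sqrt(164634)/6 ≈ 67.625*I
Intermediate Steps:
g = 22835/6 (g = -1 + (149 + 122*186)/6 = -1 + (149 + 22692)/6 = -1 + (1/6)*22841 = -1 + 22841/6 = 22835/6 ≈ 3805.8)
v = -8379 (v = -8372 + (-6 + (1 + 4))*7 = -8372 + (-6 + 5)*7 = -8372 - 1*7 = -8372 - 7 = -8379)
sqrt(v + g) = sqrt(-8379 + 22835/6) = sqrt(-27439/6) = I*sqrt(164634)/6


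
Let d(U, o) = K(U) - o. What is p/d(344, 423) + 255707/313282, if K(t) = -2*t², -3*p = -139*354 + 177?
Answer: 55506883439/74277595790 ≈ 0.74729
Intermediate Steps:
p = 16343 (p = -(-139*354 + 177)/3 = -(-49206 + 177)/3 = -⅓*(-49029) = 16343)
d(U, o) = -o - 2*U² (d(U, o) = -2*U² - o = -o - 2*U²)
p/d(344, 423) + 255707/313282 = 16343/(-1*423 - 2*344²) + 255707/313282 = 16343/(-423 - 2*118336) + 255707*(1/313282) = 16343/(-423 - 236672) + 255707/313282 = 16343/(-237095) + 255707/313282 = 16343*(-1/237095) + 255707/313282 = -16343/237095 + 255707/313282 = 55506883439/74277595790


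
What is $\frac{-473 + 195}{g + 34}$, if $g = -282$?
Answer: $\frac{139}{124} \approx 1.121$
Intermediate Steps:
$\frac{-473 + 195}{g + 34} = \frac{-473 + 195}{-282 + 34} = - \frac{278}{-248} = \left(-278\right) \left(- \frac{1}{248}\right) = \frac{139}{124}$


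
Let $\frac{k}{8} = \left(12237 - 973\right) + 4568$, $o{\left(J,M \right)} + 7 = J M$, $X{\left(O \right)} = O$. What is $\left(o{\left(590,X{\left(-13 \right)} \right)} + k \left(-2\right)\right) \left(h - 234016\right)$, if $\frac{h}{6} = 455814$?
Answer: $-652699038452$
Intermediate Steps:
$h = 2734884$ ($h = 6 \cdot 455814 = 2734884$)
$o{\left(J,M \right)} = -7 + J M$
$k = 126656$ ($k = 8 \left(\left(12237 - 973\right) + 4568\right) = 8 \left(11264 + 4568\right) = 8 \cdot 15832 = 126656$)
$\left(o{\left(590,X{\left(-13 \right)} \right)} + k \left(-2\right)\right) \left(h - 234016\right) = \left(\left(-7 + 590 \left(-13\right)\right) + 126656 \left(-2\right)\right) \left(2734884 - 234016\right) = \left(\left(-7 - 7670\right) - 253312\right) 2500868 = \left(-7677 - 253312\right) 2500868 = \left(-260989\right) 2500868 = -652699038452$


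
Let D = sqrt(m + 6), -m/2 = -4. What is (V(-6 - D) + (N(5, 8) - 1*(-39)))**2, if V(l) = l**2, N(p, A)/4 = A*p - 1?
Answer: 62041 + 5880*sqrt(14) ≈ 84042.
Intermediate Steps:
m = 8 (m = -2*(-4) = 8)
N(p, A) = -4 + 4*A*p (N(p, A) = 4*(A*p - 1) = 4*(-1 + A*p) = -4 + 4*A*p)
D = sqrt(14) (D = sqrt(8 + 6) = sqrt(14) ≈ 3.7417)
(V(-6 - D) + (N(5, 8) - 1*(-39)))**2 = ((-6 - sqrt(14))**2 + ((-4 + 4*8*5) - 1*(-39)))**2 = ((-6 - sqrt(14))**2 + ((-4 + 160) + 39))**2 = ((-6 - sqrt(14))**2 + (156 + 39))**2 = ((-6 - sqrt(14))**2 + 195)**2 = (195 + (-6 - sqrt(14))**2)**2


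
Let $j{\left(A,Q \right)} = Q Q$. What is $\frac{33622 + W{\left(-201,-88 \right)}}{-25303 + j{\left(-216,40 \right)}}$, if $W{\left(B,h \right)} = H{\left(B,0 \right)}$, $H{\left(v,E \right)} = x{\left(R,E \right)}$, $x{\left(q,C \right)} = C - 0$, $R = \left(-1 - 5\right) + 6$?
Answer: $- \frac{33622}{23703} \approx -1.4185$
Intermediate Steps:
$j{\left(A,Q \right)} = Q^{2}$
$R = 0$ ($R = -6 + 6 = 0$)
$x{\left(q,C \right)} = C$ ($x{\left(q,C \right)} = C + 0 = C$)
$H{\left(v,E \right)} = E$
$W{\left(B,h \right)} = 0$
$\frac{33622 + W{\left(-201,-88 \right)}}{-25303 + j{\left(-216,40 \right)}} = \frac{33622 + 0}{-25303 + 40^{2}} = \frac{33622}{-25303 + 1600} = \frac{33622}{-23703} = 33622 \left(- \frac{1}{23703}\right) = - \frac{33622}{23703}$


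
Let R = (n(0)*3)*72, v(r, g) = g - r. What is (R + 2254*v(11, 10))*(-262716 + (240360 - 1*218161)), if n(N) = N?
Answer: 542125318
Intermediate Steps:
R = 0 (R = (0*3)*72 = 0*72 = 0)
(R + 2254*v(11, 10))*(-262716 + (240360 - 1*218161)) = (0 + 2254*(10 - 1*11))*(-262716 + (240360 - 1*218161)) = (0 + 2254*(10 - 11))*(-262716 + (240360 - 218161)) = (0 + 2254*(-1))*(-262716 + 22199) = (0 - 2254)*(-240517) = -2254*(-240517) = 542125318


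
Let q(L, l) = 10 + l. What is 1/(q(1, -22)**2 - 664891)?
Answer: -1/664747 ≈ -1.5043e-6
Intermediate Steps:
1/(q(1, -22)**2 - 664891) = 1/((10 - 22)**2 - 664891) = 1/((-12)**2 - 664891) = 1/(144 - 664891) = 1/(-664747) = -1/664747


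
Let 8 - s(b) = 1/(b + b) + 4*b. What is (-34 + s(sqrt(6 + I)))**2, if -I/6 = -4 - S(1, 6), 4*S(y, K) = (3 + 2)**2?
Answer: 475201/270 + 14066*sqrt(30)/45 ≈ 3472.1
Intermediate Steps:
S(y, K) = 25/4 (S(y, K) = (3 + 2)**2/4 = (1/4)*5**2 = (1/4)*25 = 25/4)
I = 123/2 (I = -6*(-4 - 1*25/4) = -6*(-4 - 25/4) = -6*(-41/4) = 123/2 ≈ 61.500)
s(b) = 8 - 4*b - 1/(2*b) (s(b) = 8 - (1/(b + b) + 4*b) = 8 - (1/(2*b) + 4*b) = 8 + (-4*b - 1/(2*b)) = 8 - 4*b - 1/(2*b))
(-34 + s(sqrt(6 + I)))**2 = (-34 + (8 - 4*sqrt(6 + 123/2) - 1/(2*sqrt(6 + 123/2))))**2 = (-34 + (8 - 6*sqrt(30) - sqrt(30)/45/2))**2 = (-34 + (8 - 6*sqrt(30) - sqrt(30)/90))**2 = (-34 + (8 - 541*sqrt(30)/90))**2 = (-26 - 541*sqrt(30)/90)**2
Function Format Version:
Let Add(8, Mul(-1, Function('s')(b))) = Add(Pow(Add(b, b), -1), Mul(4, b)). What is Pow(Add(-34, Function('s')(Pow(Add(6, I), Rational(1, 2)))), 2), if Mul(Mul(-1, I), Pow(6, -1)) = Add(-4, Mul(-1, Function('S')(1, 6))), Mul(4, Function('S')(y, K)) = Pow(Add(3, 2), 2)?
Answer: Add(Rational(475201, 270), Mul(Rational(14066, 45), Pow(30, Rational(1, 2)))) ≈ 3472.1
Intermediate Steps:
Function('S')(y, K) = Rational(25, 4) (Function('S')(y, K) = Mul(Rational(1, 4), Pow(Add(3, 2), 2)) = Mul(Rational(1, 4), Pow(5, 2)) = Mul(Rational(1, 4), 25) = Rational(25, 4))
I = Rational(123, 2) (I = Mul(-6, Add(-4, Mul(-1, Rational(25, 4)))) = Mul(-6, Add(-4, Rational(-25, 4))) = Mul(-6, Rational(-41, 4)) = Rational(123, 2) ≈ 61.500)
Function('s')(b) = Add(8, Mul(-4, b), Mul(Rational(-1, 2), Pow(b, -1))) (Function('s')(b) = Add(8, Mul(-1, Add(Pow(Add(b, b), -1), Mul(4, b)))) = Add(8, Mul(-1, Add(Pow(Mul(2, b), -1), Mul(4, b)))) = Add(8, Mul(-1, Add(Mul(Rational(1, 2), Pow(b, -1)), Mul(4, b)))) = Add(8, Add(Mul(-4, b), Mul(Rational(-1, 2), Pow(b, -1)))) = Add(8, Mul(-4, b), Mul(Rational(-1, 2), Pow(b, -1))))
Pow(Add(-34, Function('s')(Pow(Add(6, I), Rational(1, 2)))), 2) = Pow(Add(-34, Add(8, Mul(-4, Pow(Add(6, Rational(123, 2)), Rational(1, 2))), Mul(Rational(-1, 2), Pow(Pow(Add(6, Rational(123, 2)), Rational(1, 2)), -1)))), 2) = Pow(Add(-34, Add(8, Mul(-4, Pow(Rational(135, 2), Rational(1, 2))), Mul(Rational(-1, 2), Pow(Pow(Rational(135, 2), Rational(1, 2)), -1)))), 2) = Pow(Add(-34, Add(8, Mul(-4, Mul(Rational(3, 2), Pow(30, Rational(1, 2)))), Mul(Rational(-1, 2), Pow(Mul(Rational(3, 2), Pow(30, Rational(1, 2))), -1)))), 2) = Pow(Add(-34, Add(8, Mul(-6, Pow(30, Rational(1, 2))), Mul(Rational(-1, 2), Mul(Rational(1, 45), Pow(30, Rational(1, 2)))))), 2) = Pow(Add(-34, Add(8, Mul(-6, Pow(30, Rational(1, 2))), Mul(Rational(-1, 90), Pow(30, Rational(1, 2))))), 2) = Pow(Add(-34, Add(8, Mul(Rational(-541, 90), Pow(30, Rational(1, 2))))), 2) = Pow(Add(-26, Mul(Rational(-541, 90), Pow(30, Rational(1, 2)))), 2)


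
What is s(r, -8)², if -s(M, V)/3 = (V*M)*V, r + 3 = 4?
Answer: 36864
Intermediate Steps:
r = 1 (r = -3 + 4 = 1)
s(M, V) = -3*M*V² (s(M, V) = -3*V*M*V = -3*M*V*V = -3*M*V²)
s(r, -8)² = (-3*1*(-8)²)² = (-3*1*64)² = (-192)² = 36864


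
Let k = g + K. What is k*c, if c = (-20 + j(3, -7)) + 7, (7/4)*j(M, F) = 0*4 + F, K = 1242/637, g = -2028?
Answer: 21940098/637 ≈ 34443.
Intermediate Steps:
K = 1242/637 (K = 1242*(1/637) = 1242/637 ≈ 1.9498)
k = -1290594/637 (k = -2028 + 1242/637 = -1290594/637 ≈ -2026.1)
j(M, F) = 4*F/7 (j(M, F) = 4*(0*4 + F)/7 = 4*(0 + F)/7 = 4*F/7)
c = -17 (c = (-20 + (4/7)*(-7)) + 7 = (-20 - 4) + 7 = -24 + 7 = -17)
k*c = -1290594/637*(-17) = 21940098/637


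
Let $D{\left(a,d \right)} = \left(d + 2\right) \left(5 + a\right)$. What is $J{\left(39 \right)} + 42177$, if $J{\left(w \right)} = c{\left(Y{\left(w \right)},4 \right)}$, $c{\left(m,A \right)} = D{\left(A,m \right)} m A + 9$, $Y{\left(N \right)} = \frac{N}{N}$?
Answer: $42294$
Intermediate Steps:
$D{\left(a,d \right)} = \left(2 + d\right) \left(5 + a\right)$
$Y{\left(N \right)} = 1$
$c{\left(m,A \right)} = 9 + A m \left(10 + 2 A + 5 m + A m\right)$ ($c{\left(m,A \right)} = \left(10 + 2 A + 5 m + A m\right) m A + 9 = m \left(10 + 2 A + 5 m + A m\right) A + 9 = A m \left(10 + 2 A + 5 m + A m\right) + 9 = 9 + A m \left(10 + 2 A + 5 m + A m\right)$)
$J{\left(w \right)} = 117$ ($J{\left(w \right)} = 9 + 4 \cdot 1 \left(10 + 2 \cdot 4 + 5 \cdot 1 + 4 \cdot 1\right) = 9 + 4 \cdot 1 \left(10 + 8 + 5 + 4\right) = 9 + 4 \cdot 1 \cdot 27 = 9 + 108 = 117$)
$J{\left(39 \right)} + 42177 = 117 + 42177 = 42294$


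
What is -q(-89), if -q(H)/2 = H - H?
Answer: 0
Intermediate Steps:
q(H) = 0 (q(H) = -2*(H - H) = -2*0 = 0)
-q(-89) = -1*0 = 0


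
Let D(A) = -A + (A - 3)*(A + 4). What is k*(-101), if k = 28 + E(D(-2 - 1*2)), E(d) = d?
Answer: -3232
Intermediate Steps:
D(A) = -A + (-3 + A)*(4 + A)
k = 32 (k = 28 + (-12 + (-2 - 1*2)²) = 28 + (-12 + (-2 - 2)²) = 28 + (-12 + (-4)²) = 28 + (-12 + 16) = 28 + 4 = 32)
k*(-101) = 32*(-101) = -3232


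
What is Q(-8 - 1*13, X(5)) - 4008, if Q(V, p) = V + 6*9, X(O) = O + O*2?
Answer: -3975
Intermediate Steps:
X(O) = 3*O (X(O) = O + 2*O = 3*O)
Q(V, p) = 54 + V (Q(V, p) = V + 54 = 54 + V)
Q(-8 - 1*13, X(5)) - 4008 = (54 + (-8 - 1*13)) - 4008 = (54 + (-8 - 13)) - 4008 = (54 - 21) - 4008 = 33 - 4008 = -3975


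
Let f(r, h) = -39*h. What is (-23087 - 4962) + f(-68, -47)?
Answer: -26216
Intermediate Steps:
(-23087 - 4962) + f(-68, -47) = (-23087 - 4962) - 39*(-47) = -28049 + 1833 = -26216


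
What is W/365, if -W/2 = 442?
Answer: -884/365 ≈ -2.4219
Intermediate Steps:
W = -884 (W = -2*442 = -884)
W/365 = -884/365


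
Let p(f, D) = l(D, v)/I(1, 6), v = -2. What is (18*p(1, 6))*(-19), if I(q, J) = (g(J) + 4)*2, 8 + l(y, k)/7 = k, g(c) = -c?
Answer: -5985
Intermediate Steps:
l(y, k) = -56 + 7*k
I(q, J) = 8 - 2*J (I(q, J) = (-J + 4)*2 = (4 - J)*2 = 8 - 2*J)
p(f, D) = 35/2 (p(f, D) = (-56 + 7*(-2))/(8 - 2*6) = (-56 - 14)/(8 - 12) = -70/(-4) = -70*(-¼) = 35/2)
(18*p(1, 6))*(-19) = (18*(35/2))*(-19) = 315*(-19) = -5985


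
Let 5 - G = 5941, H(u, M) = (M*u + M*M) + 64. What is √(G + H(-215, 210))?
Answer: I*√6922 ≈ 83.199*I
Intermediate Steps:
H(u, M) = 64 + M² + M*u (H(u, M) = (M*u + M²) + 64 = (M² + M*u) + 64 = 64 + M² + M*u)
G = -5936 (G = 5 - 1*5941 = 5 - 5941 = -5936)
√(G + H(-215, 210)) = √(-5936 + (64 + 210² + 210*(-215))) = √(-5936 + (64 + 44100 - 45150)) = √(-5936 - 986) = √(-6922) = I*√6922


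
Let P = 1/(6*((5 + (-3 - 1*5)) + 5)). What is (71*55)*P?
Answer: 3905/12 ≈ 325.42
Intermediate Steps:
P = 1/12 (P = 1/(6*((5 + (-3 - 5)) + 5)) = 1/(6*((5 - 8) + 5)) = 1/(6*(-3 + 5)) = 1/(6*2) = 1/12 ≈ 0.083333)
(71*55)*P = (71*55)*(1/12) = 3905*(1/12) = 3905/12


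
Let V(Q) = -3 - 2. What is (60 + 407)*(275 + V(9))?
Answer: 126090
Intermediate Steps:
V(Q) = -5
(60 + 407)*(275 + V(9)) = (60 + 407)*(275 - 5) = 467*270 = 126090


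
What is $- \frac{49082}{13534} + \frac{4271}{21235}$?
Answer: $- \frac{492226278}{143697245} \approx -3.4254$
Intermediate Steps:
$- \frac{49082}{13534} + \frac{4271}{21235} = \left(-49082\right) \frac{1}{13534} + 4271 \cdot \frac{1}{21235} = - \frac{24541}{6767} + \frac{4271}{21235} = - \frac{492226278}{143697245}$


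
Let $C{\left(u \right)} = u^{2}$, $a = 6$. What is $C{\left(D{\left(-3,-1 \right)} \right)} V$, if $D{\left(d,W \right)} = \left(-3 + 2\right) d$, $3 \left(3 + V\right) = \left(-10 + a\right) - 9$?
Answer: $-66$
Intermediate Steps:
$V = - \frac{22}{3}$ ($V = -3 + \frac{\left(-10 + 6\right) - 9}{3} = -3 + \frac{-4 - 9}{3} = -3 + \frac{1}{3} \left(-13\right) = -3 - \frac{13}{3} = - \frac{22}{3} \approx -7.3333$)
$D{\left(d,W \right)} = - d$
$C{\left(D{\left(-3,-1 \right)} \right)} V = \left(\left(-1\right) \left(-3\right)\right)^{2} \left(- \frac{22}{3}\right) = 3^{2} \left(- \frac{22}{3}\right) = 9 \left(- \frac{22}{3}\right) = -66$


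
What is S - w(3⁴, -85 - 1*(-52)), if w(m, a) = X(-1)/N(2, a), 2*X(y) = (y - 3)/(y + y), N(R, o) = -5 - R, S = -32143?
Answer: -225000/7 ≈ -32143.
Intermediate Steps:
X(y) = (-3 + y)/(4*y) (X(y) = ((y - 3)/(y + y))/2 = ((-3 + y)/((2*y)))/2 = ((-3 + y)*(1/(2*y)))/2 = ((-3 + y)/(2*y))/2 = (-3 + y)/(4*y))
w(m, a) = -⅐ (w(m, a) = ((¼)*(-3 - 1)/(-1))/(-5 - 1*2) = ((¼)*(-1)*(-4))/(-5 - 2) = 1/(-7) = 1*(-⅐) = -⅐)
S - w(3⁴, -85 - 1*(-52)) = -32143 - 1*(-⅐) = -32143 + ⅐ = -225000/7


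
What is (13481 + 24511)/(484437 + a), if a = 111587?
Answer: 4749/74503 ≈ 0.063742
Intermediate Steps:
(13481 + 24511)/(484437 + a) = (13481 + 24511)/(484437 + 111587) = 37992/596024 = 37992*(1/596024) = 4749/74503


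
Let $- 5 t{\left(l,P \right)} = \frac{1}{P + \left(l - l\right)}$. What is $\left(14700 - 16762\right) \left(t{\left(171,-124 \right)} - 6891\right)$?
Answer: $\frac{4404863989}{310} \approx 1.4209 \cdot 10^{7}$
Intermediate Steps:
$t{\left(l,P \right)} = - \frac{1}{5 P}$ ($t{\left(l,P \right)} = - \frac{1}{5 \left(P + \left(l - l\right)\right)} = - \frac{1}{5 \left(P + 0\right)} = - \frac{1}{5 P}$)
$\left(14700 - 16762\right) \left(t{\left(171,-124 \right)} - 6891\right) = \left(14700 - 16762\right) \left(- \frac{1}{5 \left(-124\right)} - 6891\right) = - 2062 \left(\left(- \frac{1}{5}\right) \left(- \frac{1}{124}\right) - 6891\right) = - 2062 \left(\frac{1}{620} - 6891\right) = \left(-2062\right) \left(- \frac{4272419}{620}\right) = \frac{4404863989}{310}$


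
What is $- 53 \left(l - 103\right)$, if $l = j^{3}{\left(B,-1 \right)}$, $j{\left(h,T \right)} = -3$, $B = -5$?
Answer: $6890$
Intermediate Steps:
$l = -27$ ($l = \left(-3\right)^{3} = -27$)
$- 53 \left(l - 103\right) = - 53 \left(-27 - 103\right) = \left(-53\right) \left(-130\right) = 6890$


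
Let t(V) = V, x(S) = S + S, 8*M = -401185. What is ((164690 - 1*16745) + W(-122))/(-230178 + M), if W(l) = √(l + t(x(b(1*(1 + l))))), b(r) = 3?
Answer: -1183560/2242609 - 16*I*√29/2242609 ≈ -0.52776 - 3.8421e-5*I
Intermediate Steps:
M = -401185/8 (M = (⅛)*(-401185) = -401185/8 ≈ -50148.)
x(S) = 2*S
W(l) = √(6 + l) (W(l) = √(l + 2*3) = √(l + 6) = √(6 + l))
((164690 - 1*16745) + W(-122))/(-230178 + M) = ((164690 - 1*16745) + √(6 - 122))/(-230178 - 401185/8) = ((164690 - 16745) + √(-116))/(-2242609/8) = (147945 + 2*I*√29)*(-8/2242609) = -1183560/2242609 - 16*I*√29/2242609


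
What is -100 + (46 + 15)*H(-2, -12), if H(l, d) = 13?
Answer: 693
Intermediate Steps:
-100 + (46 + 15)*H(-2, -12) = -100 + (46 + 15)*13 = -100 + 61*13 = -100 + 793 = 693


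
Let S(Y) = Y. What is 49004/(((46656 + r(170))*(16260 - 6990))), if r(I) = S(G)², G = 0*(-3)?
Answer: 12251/108125280 ≈ 0.00011330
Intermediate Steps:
G = 0
r(I) = 0 (r(I) = 0² = 0)
49004/(((46656 + r(170))*(16260 - 6990))) = 49004/(((46656 + 0)*(16260 - 6990))) = 49004/((46656*9270)) = 49004/432501120 = 49004*(1/432501120) = 12251/108125280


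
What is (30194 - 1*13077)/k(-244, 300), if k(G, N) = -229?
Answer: -17117/229 ≈ -74.747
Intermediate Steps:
(30194 - 1*13077)/k(-244, 300) = (30194 - 1*13077)/(-229) = (30194 - 13077)*(-1/229) = 17117*(-1/229) = -17117/229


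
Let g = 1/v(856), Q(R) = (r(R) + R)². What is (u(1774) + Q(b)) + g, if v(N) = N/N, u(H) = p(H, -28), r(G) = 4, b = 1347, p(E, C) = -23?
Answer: 1825179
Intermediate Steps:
u(H) = -23
v(N) = 1
Q(R) = (4 + R)²
g = 1 (g = 1/1 = 1)
(u(1774) + Q(b)) + g = (-23 + (4 + 1347)²) + 1 = (-23 + 1351²) + 1 = (-23 + 1825201) + 1 = 1825178 + 1 = 1825179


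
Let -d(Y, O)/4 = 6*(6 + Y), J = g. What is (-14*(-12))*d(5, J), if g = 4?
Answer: -44352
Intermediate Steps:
J = 4
d(Y, O) = -144 - 24*Y (d(Y, O) = -24*(6 + Y) = -4*(36 + 6*Y) = -144 - 24*Y)
(-14*(-12))*d(5, J) = (-14*(-12))*(-144 - 24*5) = 168*(-144 - 120) = 168*(-264) = -44352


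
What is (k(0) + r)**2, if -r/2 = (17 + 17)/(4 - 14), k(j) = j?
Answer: 1156/25 ≈ 46.240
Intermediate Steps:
r = 34/5 (r = -2*(17 + 17)/(4 - 14) = -68/(-10) = -68*(-1)/10 = -2*(-17/5) = 34/5 ≈ 6.8000)
(k(0) + r)**2 = (0 + 34/5)**2 = (34/5)**2 = 1156/25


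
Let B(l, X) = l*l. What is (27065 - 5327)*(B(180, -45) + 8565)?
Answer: 890497170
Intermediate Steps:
B(l, X) = l²
(27065 - 5327)*(B(180, -45) + 8565) = (27065 - 5327)*(180² + 8565) = 21738*(32400 + 8565) = 21738*40965 = 890497170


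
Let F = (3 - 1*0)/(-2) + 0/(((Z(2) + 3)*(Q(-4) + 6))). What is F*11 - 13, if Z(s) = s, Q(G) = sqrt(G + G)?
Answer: -59/2 ≈ -29.500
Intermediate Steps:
Q(G) = sqrt(2)*sqrt(G) (Q(G) = sqrt(2*G) = sqrt(2)*sqrt(G))
F = -3/2 (F = (3 - 1*0)/(-2) + 0/(((2 + 3)*(sqrt(2)*sqrt(-4) + 6))) = (3 + 0)*(-1/2) + 0/((5*(sqrt(2)*(2*I) + 6))) = 3*(-1/2) + 0/((5*(2*I*sqrt(2) + 6))) = -3/2 + 0/((5*(6 + 2*I*sqrt(2)))) = -3/2 + 0/(30 + 10*I*sqrt(2)) = -3/2 + 0 = -3/2 ≈ -1.5000)
F*11 - 13 = -3/2*11 - 13 = -33/2 - 13 = -59/2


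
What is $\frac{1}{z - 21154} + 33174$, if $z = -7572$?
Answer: $\frac{952956323}{28726} \approx 33174.0$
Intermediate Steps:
$\frac{1}{z - 21154} + 33174 = \frac{1}{-7572 - 21154} + 33174 = \frac{1}{-28726} + 33174 = - \frac{1}{28726} + 33174 = \frac{952956323}{28726}$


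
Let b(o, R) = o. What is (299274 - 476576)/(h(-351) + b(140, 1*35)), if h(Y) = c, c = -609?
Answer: 177302/469 ≈ 378.04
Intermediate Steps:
h(Y) = -609
(299274 - 476576)/(h(-351) + b(140, 1*35)) = (299274 - 476576)/(-609 + 140) = -177302/(-469) = -177302*(-1/469) = 177302/469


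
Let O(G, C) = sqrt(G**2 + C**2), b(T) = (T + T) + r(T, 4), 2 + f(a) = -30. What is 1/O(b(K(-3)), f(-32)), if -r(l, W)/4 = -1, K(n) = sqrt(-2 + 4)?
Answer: sqrt(2)/(4*sqrt(131 + 2*sqrt(2))) ≈ 0.030562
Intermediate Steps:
K(n) = sqrt(2)
f(a) = -32 (f(a) = -2 - 30 = -32)
r(l, W) = 4 (r(l, W) = -4*(-1) = 4)
b(T) = 4 + 2*T (b(T) = (T + T) + 4 = 2*T + 4 = 4 + 2*T)
O(G, C) = sqrt(C**2 + G**2)
1/O(b(K(-3)), f(-32)) = 1/(sqrt((-32)**2 + (4 + 2*sqrt(2))**2)) = 1/(sqrt(1024 + (4 + 2*sqrt(2))**2)) = 1/sqrt(1024 + (4 + 2*sqrt(2))**2)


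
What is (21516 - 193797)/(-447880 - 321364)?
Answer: 172281/769244 ≈ 0.22396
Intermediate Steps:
(21516 - 193797)/(-447880 - 321364) = -172281/(-769244) = -172281*(-1/769244) = 172281/769244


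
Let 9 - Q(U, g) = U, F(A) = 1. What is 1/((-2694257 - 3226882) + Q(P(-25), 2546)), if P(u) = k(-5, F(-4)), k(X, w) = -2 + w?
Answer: -1/5921129 ≈ -1.6889e-7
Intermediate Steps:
P(u) = -1 (P(u) = -2 + 1 = -1)
Q(U, g) = 9 - U
1/((-2694257 - 3226882) + Q(P(-25), 2546)) = 1/((-2694257 - 3226882) + (9 - 1*(-1))) = 1/(-5921139 + (9 + 1)) = 1/(-5921139 + 10) = 1/(-5921129) = -1/5921129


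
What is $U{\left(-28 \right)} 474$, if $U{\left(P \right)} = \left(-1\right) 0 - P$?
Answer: $13272$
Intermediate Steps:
$U{\left(P \right)} = - P$ ($U{\left(P \right)} = 0 - P = - P$)
$U{\left(-28 \right)} 474 = \left(-1\right) \left(-28\right) 474 = 28 \cdot 474 = 13272$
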